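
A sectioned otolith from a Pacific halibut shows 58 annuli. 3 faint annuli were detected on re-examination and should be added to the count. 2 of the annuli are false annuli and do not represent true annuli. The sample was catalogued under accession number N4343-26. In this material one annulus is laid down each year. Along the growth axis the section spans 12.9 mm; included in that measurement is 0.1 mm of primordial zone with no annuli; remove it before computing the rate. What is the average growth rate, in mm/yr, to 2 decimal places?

0.22 mm/yr

True annulus count = 58 − 2 + 3 = 59.
Removing the 0.1 mm offcut leaves 12.9 − 0.1 = 12.8 mm.
12.8 mm over 59 years gives 12.8 / 59 ≈ 0.22 mm/yr.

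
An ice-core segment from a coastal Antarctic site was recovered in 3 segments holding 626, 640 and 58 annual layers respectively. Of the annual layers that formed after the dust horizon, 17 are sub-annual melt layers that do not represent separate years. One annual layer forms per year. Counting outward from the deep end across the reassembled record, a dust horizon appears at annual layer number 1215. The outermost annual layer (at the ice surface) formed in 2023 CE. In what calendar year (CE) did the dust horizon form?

1931 CE

Total annual layers = 626 + 640 + 58 = 1324.
Between annual layer 1215 and the ice surface there are 1324 − 1215 = 109 annual layers.
Excluding 17 false annual layers: 109 − 17 = 92.
The annual layer at the ice surface is 2023 CE, so the dust horizon dates to 2023 − 92 = 1931 CE.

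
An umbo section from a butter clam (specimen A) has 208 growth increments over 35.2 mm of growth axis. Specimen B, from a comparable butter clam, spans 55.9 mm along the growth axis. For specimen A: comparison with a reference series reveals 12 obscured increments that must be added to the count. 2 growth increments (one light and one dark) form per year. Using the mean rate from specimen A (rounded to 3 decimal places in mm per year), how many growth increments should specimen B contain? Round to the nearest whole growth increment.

Specimen A: after corrections the count is 208 + 12 = 220 growth increments.
Specimen A: 220 growth increments at 2 per year is 220 / 2 = 110 years.
A: Mean rate = 35.2 mm / 110 years ≈ 0.320 mm/year.
Specimen B: 55.9 mm / 0.320 mm per year = 174.69 years; at 2 growth increments per year that is 174.69 × 2 ≈ 349 growth increments.

349 growth increments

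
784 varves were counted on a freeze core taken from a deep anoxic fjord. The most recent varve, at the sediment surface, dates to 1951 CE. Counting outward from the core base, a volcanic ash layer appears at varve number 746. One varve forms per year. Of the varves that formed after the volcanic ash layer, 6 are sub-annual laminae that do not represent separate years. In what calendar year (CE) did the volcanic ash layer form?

The volcanic ash layer sits at varve 746 from the core base, so 784 − 746 = 38 varves formed after it.
Removing the 6 false varves leaves 38 − 6 = 32 true varves beyond the volcanic ash layer.
Counting back 32 years from 1951 CE places the volcanic ash layer in 1951 − 32 = 1919 CE.

1919 CE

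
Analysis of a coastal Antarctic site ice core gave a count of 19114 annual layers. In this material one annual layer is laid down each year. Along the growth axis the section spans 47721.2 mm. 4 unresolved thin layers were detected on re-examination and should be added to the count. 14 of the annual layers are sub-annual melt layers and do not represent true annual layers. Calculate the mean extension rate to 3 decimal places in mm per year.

2.498 mm per year

Correcting the raw count gives 19114 − 14 + 4 = 19104 true annual layers.
47721.2 mm over 19104 years gives 47721.2 / 19104 ≈ 2.498 mm per year.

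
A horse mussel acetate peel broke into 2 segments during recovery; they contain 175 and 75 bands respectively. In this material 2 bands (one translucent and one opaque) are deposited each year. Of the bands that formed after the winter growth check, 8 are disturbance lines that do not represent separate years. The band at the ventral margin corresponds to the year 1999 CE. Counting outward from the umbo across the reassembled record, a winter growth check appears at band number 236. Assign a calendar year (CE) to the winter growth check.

1996 CE

Total bands = 175 + 75 = 250.
Between band 236 and the ventral margin there are 250 − 236 = 14 bands.
Removing the 8 false bands leaves 14 − 8 = 6 true bands beyond the winter growth check.
Dividing by 2 bands per year: 6 / 2 = 3 years.
The band at the ventral margin is 1999 CE, so the winter growth check dates to 1999 − 3 = 1996 CE.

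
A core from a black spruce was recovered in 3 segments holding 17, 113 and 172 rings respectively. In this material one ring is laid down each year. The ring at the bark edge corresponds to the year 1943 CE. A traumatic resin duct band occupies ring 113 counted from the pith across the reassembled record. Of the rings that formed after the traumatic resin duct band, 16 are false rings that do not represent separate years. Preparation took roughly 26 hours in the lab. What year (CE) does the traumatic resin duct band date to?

Total rings = 17 + 113 + 172 = 302.
Between ring 113 and the bark edge there are 302 − 113 = 189 rings.
189 − 16 false = 173 true rings after the traumatic resin duct band.
1943 − 173 = 1770 CE.

1770 CE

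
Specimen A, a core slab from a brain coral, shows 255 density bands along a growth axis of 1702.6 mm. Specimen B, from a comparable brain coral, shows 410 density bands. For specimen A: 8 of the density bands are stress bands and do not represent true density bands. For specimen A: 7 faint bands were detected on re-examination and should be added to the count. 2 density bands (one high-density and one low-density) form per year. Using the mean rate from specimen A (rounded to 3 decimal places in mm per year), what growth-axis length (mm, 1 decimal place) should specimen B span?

2748.2 mm

Specimen A: adjusted count: 255 − 8 + 7 = 254 density bands.
Specimen A: 254 density bands at 2 per year is 254 / 2 = 127 years.
A: Mean rate = 1702.6 mm / 127 years ≈ 13.406 mm per year.
Specimen B: dividing by 2 density bands per year: 410 / 2 = 205 years. For B, 13.406 mm/year × 205 years = 2748.2 mm.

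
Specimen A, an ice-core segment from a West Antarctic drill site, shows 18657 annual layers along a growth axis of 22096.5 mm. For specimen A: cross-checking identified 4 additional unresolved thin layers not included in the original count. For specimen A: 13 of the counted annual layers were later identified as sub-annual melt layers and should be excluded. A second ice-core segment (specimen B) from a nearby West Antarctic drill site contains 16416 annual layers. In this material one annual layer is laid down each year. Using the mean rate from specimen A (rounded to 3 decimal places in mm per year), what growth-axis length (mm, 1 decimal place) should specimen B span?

19453.0 mm

Specimen A: correcting the raw count gives 18657 − 13 + 4 = 18648 true annual layers.
A: 22096.5 mm over 18648 years gives 22096.5 / 18648 ≈ 1.185 mm/year.
For B, 1.185 mm/year × 16416 years = 19453.0 mm.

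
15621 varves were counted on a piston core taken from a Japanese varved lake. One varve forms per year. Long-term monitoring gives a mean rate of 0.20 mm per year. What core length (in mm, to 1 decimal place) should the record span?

3124.2 mm

15621 years of growth are recorded.
15621 years at 0.20 mm/year gives 0.20 × 15621 = 3124.2 mm.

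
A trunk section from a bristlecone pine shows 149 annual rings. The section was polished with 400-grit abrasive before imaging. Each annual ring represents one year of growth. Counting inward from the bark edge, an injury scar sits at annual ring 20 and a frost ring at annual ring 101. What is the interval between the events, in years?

81 yr

101 − 20 = 81 annual rings lie between the two events.
One annual ring per year makes the interval 81 years.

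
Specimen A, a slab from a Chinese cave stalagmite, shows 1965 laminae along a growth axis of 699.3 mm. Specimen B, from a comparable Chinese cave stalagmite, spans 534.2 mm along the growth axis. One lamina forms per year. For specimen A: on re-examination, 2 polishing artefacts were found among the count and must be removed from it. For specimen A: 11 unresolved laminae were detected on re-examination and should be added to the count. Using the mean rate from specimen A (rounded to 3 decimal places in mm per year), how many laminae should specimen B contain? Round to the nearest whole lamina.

Specimen A: adjusted count: 1965 − 2 + 11 = 1974 laminae.
A: Mean rate = 699.3 mm / 1974 years ≈ 0.354 mm per year.
B spans 534.2 / 0.354 = 1509.04 years ≈ 1509 laminae.

1509 laminae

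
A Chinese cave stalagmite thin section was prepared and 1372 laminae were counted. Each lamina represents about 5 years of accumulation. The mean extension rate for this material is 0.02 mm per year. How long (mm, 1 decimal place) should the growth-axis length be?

Multiplying by 5 years per lamina: 1372 × 5 = 6860 years.
Predicted length = 0.02 mm/year × 6860 years = 137.2 mm.

137.2 mm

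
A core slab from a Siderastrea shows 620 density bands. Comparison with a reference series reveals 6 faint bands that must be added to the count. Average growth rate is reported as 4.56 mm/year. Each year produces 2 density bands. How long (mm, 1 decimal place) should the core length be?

1427.3 mm

True density band count = 620 + 6 = 626.
Dividing by 2 density bands per year: 626 / 2 = 313 years.
313 years at 4.56 mm/year gives 4.56 × 313 = 1427.3 mm.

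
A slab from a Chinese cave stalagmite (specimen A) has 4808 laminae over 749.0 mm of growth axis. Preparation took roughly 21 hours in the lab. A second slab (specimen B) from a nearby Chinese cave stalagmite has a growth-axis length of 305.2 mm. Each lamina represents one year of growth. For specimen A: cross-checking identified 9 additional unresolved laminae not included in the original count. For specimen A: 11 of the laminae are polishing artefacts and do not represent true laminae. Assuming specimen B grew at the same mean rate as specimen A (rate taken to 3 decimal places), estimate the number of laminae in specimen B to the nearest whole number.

1956 laminae

Specimen A: true lamina count = 4808 − 11 + 9 = 4806.
A: Extension rate ≈ 749.0 / 4806 = 0.156 mm/yr.
B spans 305.2 / 0.156 = 1956.41 years ≈ 1956 laminae.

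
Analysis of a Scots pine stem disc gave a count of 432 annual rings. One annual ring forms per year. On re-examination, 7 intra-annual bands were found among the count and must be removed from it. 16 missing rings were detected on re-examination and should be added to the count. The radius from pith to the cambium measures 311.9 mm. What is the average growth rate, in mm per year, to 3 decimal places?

True annual ring count = 432 − 7 + 16 = 441.
Extension rate ≈ 311.9 / 441 = 0.707 mm per year.

0.707 mm per year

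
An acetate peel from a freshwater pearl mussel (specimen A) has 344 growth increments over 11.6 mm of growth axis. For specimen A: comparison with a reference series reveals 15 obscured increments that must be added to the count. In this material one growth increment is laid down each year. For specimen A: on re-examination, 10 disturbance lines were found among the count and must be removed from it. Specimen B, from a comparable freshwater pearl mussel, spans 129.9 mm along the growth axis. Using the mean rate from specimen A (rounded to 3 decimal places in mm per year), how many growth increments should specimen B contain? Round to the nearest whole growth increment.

Specimen A: true growth increment count = 344 − 10 + 15 = 349.
A: 11.6 mm over 349 years gives 11.6 / 349 ≈ 0.033 mm per year.
B spans 129.9 / 0.033 = 3936.36 years ≈ 3936 growth increments.

3936 growth increments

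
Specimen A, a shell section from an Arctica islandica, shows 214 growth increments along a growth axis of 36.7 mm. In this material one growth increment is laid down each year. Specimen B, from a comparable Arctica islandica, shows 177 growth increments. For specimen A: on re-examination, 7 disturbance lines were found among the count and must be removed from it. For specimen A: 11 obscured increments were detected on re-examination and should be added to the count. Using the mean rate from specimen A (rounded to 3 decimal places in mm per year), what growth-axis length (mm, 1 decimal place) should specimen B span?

29.7 mm

Specimen A: correcting the raw count gives 214 − 7 + 11 = 218 true growth increments.
A: Mean rate = 36.7 mm / 218 years ≈ 0.168 mm/yr.
For B, 0.168 mm/year × 177 years = 29.7 mm.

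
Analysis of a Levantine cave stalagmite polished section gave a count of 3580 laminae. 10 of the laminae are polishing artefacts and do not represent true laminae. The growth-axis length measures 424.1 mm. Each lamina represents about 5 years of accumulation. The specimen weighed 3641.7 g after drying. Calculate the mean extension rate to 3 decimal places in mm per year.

Adjusted count: 3580 − 10 = 3570 laminae.
Multiplying by 5 years per lamina: 3570 × 5 = 17850 years.
424.1 mm over 17850 years gives 424.1 / 17850 ≈ 0.024 mm per year.

0.024 mm per year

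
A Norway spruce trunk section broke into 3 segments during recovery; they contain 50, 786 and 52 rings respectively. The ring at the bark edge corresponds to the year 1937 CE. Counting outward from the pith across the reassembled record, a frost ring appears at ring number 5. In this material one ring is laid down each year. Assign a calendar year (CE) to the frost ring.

Total rings = 50 + 786 + 52 = 888.
888 − 5 = 883 rings lie beyond the frost ring toward the bark edge.
1937 − 883 = 1054 CE.

1054 CE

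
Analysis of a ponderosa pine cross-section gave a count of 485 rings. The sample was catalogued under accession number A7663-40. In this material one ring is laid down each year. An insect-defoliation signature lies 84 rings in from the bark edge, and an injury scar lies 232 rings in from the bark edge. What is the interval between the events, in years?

148 yr

Separation: 232 − 84 = 148 rings.
One ring per year makes the interval 148 years.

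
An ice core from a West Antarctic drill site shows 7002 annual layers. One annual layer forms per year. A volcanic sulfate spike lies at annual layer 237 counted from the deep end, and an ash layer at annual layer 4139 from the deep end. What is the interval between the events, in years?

Separation: 4139 − 237 = 3902 annual layers.
At one annual layer per year, 3902 years elapsed between them.

3902 yr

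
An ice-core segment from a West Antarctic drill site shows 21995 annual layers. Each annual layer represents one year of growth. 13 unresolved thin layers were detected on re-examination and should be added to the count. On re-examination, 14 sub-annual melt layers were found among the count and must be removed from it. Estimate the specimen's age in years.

True annual layer count = 21995 − 14 + 13 = 21994.
With a one-to-one annual layer periodicity this is 21994 years.

21994 years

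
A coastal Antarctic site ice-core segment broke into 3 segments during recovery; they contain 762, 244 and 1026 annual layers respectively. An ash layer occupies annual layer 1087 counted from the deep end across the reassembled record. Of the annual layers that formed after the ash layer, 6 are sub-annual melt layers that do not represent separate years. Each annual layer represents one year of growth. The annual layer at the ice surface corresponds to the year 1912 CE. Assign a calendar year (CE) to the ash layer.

Total annual layers = 762 + 244 + 1026 = 2032.
2032 − 1087 = 945 annual layers lie beyond the ash layer toward the ice surface.
Excluding 6 false annual layers: 945 − 6 = 939.
1912 − 939 = 973 CE.

973 CE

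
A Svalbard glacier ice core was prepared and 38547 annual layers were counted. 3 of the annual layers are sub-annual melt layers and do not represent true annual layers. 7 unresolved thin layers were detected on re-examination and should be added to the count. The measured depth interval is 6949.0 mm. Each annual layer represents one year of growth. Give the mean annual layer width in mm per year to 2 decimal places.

After corrections the count is 38547 − 3 + 7 = 38551 annual layers.
6949.0 mm over 38551 years gives 6949.0 / 38551 ≈ 0.18 mm per year.

0.18 mm per year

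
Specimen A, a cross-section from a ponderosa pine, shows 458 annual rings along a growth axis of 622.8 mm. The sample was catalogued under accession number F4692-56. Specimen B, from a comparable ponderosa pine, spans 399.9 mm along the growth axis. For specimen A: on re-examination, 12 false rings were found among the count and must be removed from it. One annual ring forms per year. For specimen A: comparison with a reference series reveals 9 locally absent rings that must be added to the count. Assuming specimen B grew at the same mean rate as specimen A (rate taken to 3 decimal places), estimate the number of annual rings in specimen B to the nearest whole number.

292 annual rings

Specimen A: after corrections the count is 458 − 12 + 9 = 455 annual rings.
A: 622.8 mm over 455 years gives 622.8 / 455 ≈ 1.369 mm/yr.
Specimen B: 399.9 mm / 1.369 mm per year = 292.11 years ≈ 292 annual rings.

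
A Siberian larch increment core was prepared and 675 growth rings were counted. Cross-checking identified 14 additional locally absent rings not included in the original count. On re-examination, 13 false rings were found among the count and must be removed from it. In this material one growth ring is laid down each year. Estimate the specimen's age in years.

676 years

Adjusted count: 675 − 13 + 14 = 676 growth rings.
With a one-to-one growth ring periodicity this is 676 years.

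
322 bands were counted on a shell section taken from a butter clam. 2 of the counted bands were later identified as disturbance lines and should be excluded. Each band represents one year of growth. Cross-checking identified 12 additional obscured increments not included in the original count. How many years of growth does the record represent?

332 years

After corrections the count is 322 − 2 + 12 = 332 bands.
With a one-to-one band periodicity this is 332 years.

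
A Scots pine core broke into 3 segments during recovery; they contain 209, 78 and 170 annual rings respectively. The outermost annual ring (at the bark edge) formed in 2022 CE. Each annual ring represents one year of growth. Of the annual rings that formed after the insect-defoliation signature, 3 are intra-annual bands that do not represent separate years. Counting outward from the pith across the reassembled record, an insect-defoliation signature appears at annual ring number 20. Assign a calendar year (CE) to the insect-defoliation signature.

Total annual rings = 209 + 78 + 170 = 457.
Between annual ring 20 and the bark edge there are 457 − 20 = 437 annual rings.
Removing the 3 false annual rings leaves 437 − 3 = 434 true annual rings beyond the insect-defoliation signature.
2022 − 434 = 1588 CE.

1588 CE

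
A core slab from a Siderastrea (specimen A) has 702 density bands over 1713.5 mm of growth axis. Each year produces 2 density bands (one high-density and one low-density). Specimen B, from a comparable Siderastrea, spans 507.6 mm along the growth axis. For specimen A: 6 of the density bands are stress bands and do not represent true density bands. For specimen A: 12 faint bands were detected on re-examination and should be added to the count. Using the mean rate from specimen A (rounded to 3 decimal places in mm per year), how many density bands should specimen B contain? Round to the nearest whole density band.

210 density bands

Specimen A: true density band count = 702 − 6 + 12 = 708.
Specimen A: 708 density bands at 2 per year is 708 / 2 = 354 years.
A: Mean rate = 1713.5 mm / 354 years ≈ 4.840 mm per year.
For B, 507.6 / 4.840 = 104.88 years; at 2 density bands per year that is 104.88 × 2 ≈ 210 density bands.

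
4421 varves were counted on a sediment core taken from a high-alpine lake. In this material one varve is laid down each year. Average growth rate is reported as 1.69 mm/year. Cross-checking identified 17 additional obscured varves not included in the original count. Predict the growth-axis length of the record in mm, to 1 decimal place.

Correcting the raw count gives 4421 + 17 = 4438 true varves.
Predicted length = 1.69 mm/year × 4438 years = 7500.2 mm.

7500.2 mm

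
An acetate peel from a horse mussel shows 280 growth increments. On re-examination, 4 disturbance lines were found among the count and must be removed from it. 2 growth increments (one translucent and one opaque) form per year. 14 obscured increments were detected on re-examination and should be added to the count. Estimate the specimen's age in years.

Correcting the raw count gives 280 − 4 + 14 = 290 true growth increments.
Dividing by 2 growth increments per year: 290 / 2 = 145 years.

145 yr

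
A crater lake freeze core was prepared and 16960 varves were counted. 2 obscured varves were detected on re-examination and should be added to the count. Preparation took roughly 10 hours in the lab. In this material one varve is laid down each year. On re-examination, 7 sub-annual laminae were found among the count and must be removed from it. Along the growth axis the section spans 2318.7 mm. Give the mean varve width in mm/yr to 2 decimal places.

After corrections the count is 16960 − 7 + 2 = 16955 varves.
2318.7 mm over 16955 years gives 2318.7 / 16955 ≈ 0.14 mm/yr.

0.14 mm/yr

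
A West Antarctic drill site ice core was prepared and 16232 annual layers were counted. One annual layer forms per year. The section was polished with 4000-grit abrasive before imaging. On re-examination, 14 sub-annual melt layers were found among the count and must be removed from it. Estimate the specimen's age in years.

True annual layer count = 16232 − 14 = 16218.
At one annual layer per year, that is 16218 years.

16218 years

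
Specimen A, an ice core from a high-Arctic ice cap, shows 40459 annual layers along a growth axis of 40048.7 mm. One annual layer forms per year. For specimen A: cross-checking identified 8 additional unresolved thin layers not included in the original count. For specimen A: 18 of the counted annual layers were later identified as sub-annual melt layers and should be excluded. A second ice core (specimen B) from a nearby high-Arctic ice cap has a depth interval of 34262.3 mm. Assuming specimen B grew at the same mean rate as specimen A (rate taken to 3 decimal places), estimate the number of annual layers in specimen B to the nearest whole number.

34608 annual layers

Specimen A: correcting the raw count gives 40459 − 18 + 8 = 40449 true annual layers.
A: 40048.7 mm over 40449 years gives 40048.7 / 40449 ≈ 0.990 mm/year.
For B, 34262.3 / 0.990 = 34608.38 years ≈ 34608 annual layers.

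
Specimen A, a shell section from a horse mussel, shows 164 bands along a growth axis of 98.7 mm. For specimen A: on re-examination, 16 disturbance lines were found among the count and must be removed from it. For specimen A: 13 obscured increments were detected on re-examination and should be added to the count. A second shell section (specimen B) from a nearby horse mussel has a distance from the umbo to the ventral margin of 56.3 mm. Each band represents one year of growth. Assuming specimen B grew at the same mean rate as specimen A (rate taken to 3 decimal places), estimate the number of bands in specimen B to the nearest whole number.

Specimen A: correcting the raw count gives 164 − 16 + 13 = 161 true bands.
A: Extension rate ≈ 98.7 / 161 = 0.613 mm/yr.
Specimen B: 56.3 mm / 0.613 mm per year = 91.84 years ≈ 92 bands.

92 bands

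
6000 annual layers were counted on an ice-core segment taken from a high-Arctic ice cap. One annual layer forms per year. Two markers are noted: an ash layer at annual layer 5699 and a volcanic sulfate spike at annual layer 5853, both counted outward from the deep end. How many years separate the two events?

5853 − 5699 = 154 annual layers lie between the two events.
At one annual layer per year, 154 years elapsed between them.

154 years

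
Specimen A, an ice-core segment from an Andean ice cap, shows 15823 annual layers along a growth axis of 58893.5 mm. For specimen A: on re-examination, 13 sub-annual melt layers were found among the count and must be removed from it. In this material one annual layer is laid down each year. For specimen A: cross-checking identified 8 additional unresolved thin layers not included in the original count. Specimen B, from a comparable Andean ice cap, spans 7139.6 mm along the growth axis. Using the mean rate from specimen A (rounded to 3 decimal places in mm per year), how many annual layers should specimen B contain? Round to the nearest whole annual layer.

Specimen A: adjusted count: 15823 − 13 + 8 = 15818 annual layers.
A: Mean rate = 58893.5 mm / 15818 years ≈ 3.723 mm/yr.
For B, 7139.6 / 3.723 = 1917.70 years ≈ 1918 annual layers.

1918 annual layers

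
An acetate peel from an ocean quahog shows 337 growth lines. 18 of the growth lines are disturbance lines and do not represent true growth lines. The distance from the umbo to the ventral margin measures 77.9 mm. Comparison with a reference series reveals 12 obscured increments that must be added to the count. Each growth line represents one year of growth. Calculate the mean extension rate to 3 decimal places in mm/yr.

0.235 mm/yr

Adjusted count: 337 − 18 + 12 = 331 growth lines.
Extension rate ≈ 77.9 / 331 = 0.235 mm/yr.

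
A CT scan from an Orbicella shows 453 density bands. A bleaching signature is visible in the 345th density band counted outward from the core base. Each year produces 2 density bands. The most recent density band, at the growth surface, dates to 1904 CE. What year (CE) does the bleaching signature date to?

Between density band 345 and the growth surface there are 453 − 345 = 108 density bands.
With 2 density bands per year, 108 / 2 = 54 years.
Counting back 54 years from 1904 CE places the bleaching signature in 1904 − 54 = 1850 CE.

1850 CE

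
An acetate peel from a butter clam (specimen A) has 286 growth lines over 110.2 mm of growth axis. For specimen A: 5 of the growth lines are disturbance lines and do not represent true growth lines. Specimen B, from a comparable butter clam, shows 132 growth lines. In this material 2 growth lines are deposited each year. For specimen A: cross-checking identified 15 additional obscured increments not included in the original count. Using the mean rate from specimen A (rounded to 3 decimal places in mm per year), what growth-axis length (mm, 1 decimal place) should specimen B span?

Specimen A: correcting the raw count gives 286 − 5 + 15 = 296 true growth lines.
Specimen A: with 2 growth lines per year, 296 / 2 = 148 years.
A: Mean rate = 110.2 mm / 148 years ≈ 0.745 mm/yr.
Specimen B: dividing by 2 growth lines per year: 132 / 2 = 66 years. For B, 0.745 mm/year × 66 years = 49.2 mm.

49.2 mm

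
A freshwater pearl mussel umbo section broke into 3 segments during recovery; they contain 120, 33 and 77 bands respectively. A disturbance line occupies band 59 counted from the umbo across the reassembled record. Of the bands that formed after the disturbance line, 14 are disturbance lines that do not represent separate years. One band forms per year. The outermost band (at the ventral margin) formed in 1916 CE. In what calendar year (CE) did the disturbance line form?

1759 CE

Total bands = 120 + 33 + 77 = 230.
230 − 59 = 171 bands lie beyond the disturbance line toward the ventral margin.
171 − 14 false = 157 true bands after the disturbance line.
1916 − 157 = 1759 CE.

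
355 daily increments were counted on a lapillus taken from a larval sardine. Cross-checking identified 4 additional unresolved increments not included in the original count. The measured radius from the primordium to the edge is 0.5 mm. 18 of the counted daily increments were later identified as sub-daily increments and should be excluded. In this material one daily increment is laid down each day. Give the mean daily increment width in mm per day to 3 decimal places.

0.001 mm per day

After corrections the count is 355 − 18 + 4 = 341 daily increments.
Extension rate ≈ 0.5 / 341 = 0.001 mm per day.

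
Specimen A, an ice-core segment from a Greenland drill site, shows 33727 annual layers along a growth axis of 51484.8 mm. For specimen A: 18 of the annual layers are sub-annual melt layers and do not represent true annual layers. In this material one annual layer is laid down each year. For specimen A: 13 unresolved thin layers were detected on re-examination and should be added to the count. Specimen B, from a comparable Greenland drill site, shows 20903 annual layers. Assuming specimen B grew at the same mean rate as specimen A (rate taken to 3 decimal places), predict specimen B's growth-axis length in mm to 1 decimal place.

Specimen A: adjusted count: 33727 − 18 + 13 = 33722 annual layers.
A: 51484.8 mm over 33722 years gives 51484.8 / 33722 ≈ 1.527 mm per year.
For B, 1.527 mm/year × 20903 years = 31918.9 mm.

31918.9 mm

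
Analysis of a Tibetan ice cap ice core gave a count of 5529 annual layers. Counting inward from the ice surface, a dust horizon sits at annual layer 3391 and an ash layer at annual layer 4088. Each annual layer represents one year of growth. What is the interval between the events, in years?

4088 − 3391 = 697 annual layers lie between the two events.
One annual layer per year makes the interval 697 years.

697 years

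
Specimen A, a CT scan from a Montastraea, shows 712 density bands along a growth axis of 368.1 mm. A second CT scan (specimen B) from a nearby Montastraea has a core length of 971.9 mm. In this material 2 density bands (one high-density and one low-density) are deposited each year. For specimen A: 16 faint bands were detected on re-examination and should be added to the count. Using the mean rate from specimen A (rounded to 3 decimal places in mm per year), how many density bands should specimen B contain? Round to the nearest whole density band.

1923 density bands

Specimen A: correcting the raw count gives 712 + 16 = 728 true density bands.
Specimen A: dividing by 2 density bands per year: 728 / 2 = 364 years.
A: Mean rate = 368.1 mm / 364 years ≈ 1.011 mm per year.
B spans 971.9 / 1.011 = 961.33 years; at 2 density bands per year that is 961.33 × 2 ≈ 1923 density bands.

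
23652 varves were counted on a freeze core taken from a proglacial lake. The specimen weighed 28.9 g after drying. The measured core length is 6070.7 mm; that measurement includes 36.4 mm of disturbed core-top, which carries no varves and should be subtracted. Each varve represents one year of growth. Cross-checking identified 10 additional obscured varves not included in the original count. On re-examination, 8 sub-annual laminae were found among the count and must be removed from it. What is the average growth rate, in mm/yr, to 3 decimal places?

Adjusted count: 23652 − 8 + 10 = 23654 varves.
Removing the 36.4 mm offcut leaves 6070.7 − 36.4 = 6034.3 mm.
Extension rate ≈ 6034.3 / 23654 = 0.255 mm/yr.

0.255 mm/yr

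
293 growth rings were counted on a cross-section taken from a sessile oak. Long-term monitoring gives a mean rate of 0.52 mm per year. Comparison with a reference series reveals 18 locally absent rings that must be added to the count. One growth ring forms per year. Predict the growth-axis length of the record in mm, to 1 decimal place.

After corrections the count is 293 + 18 = 311 growth rings.
Predicted length = 0.52 mm/year × 311 years = 161.7 mm.

161.7 mm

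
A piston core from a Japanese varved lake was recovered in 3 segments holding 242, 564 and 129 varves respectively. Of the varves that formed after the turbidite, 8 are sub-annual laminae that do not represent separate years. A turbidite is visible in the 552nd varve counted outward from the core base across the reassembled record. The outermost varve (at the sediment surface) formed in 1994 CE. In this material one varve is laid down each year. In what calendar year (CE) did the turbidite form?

1619 CE

Total varves = 242 + 564 + 129 = 935.
935 − 552 = 383 varves lie beyond the turbidite toward the sediment surface.
383 − 8 false = 375 true varves after the turbidite.
Counting back 375 years from 1994 CE places the turbidite in 1994 − 375 = 1619 CE.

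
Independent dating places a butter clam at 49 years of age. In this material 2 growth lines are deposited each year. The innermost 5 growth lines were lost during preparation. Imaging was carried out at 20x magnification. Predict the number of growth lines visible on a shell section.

93 growth lines

49 years at 2 growth lines per year gives 49 × 2 = 98 growth lines.
98 − 5 missed = 93 growth lines expected in the prepared section.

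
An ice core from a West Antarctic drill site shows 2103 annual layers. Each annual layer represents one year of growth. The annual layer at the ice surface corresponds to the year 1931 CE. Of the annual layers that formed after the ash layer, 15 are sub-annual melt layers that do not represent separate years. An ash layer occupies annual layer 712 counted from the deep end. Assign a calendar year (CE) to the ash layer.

555 CE

The ash layer sits at annual layer 712 from the deep end, so 2103 − 712 = 1391 annual layers formed after it.
Excluding 15 false annual layers: 1391 − 15 = 1376.
Counting back 1376 years from 1931 CE places the ash layer in 1931 − 1376 = 555 CE.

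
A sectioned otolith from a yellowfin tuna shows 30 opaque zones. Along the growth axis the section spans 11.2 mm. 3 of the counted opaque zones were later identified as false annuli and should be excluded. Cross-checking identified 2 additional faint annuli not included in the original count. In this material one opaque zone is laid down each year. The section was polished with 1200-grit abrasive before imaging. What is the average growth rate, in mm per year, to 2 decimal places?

After corrections the count is 30 − 3 + 2 = 29 opaque zones.
11.2 mm over 29 years gives 11.2 / 29 ≈ 0.39 mm per year.

0.39 mm per year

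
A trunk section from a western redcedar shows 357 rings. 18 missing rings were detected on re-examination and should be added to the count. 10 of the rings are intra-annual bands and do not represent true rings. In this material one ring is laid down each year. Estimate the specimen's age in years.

365 years

After corrections the count is 357 − 10 + 18 = 365 rings.
At one ring per year, that is 365 years.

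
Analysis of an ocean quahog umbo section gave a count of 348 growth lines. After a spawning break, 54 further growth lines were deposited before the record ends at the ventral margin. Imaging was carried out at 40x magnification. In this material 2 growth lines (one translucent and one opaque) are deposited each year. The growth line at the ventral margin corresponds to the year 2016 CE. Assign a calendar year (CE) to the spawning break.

1989 CE

54 growth lines formed after the spawning break.
With 2 growth lines per year, 54 / 2 = 27 years.
The growth line at the ventral margin is 2016 CE, so the spawning break dates to 2016 − 27 = 1989 CE.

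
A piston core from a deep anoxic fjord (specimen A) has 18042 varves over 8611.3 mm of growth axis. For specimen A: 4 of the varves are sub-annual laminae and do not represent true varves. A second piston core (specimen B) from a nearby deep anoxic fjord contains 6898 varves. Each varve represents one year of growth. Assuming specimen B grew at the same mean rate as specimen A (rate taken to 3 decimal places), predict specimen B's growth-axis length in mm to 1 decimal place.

3290.3 mm

Specimen A: adjusted count: 18042 − 4 = 18038 varves.
A: Extension rate ≈ 8611.3 / 18038 = 0.477 mm per year.
For B, 0.477 mm/year × 6898 years = 3290.3 mm.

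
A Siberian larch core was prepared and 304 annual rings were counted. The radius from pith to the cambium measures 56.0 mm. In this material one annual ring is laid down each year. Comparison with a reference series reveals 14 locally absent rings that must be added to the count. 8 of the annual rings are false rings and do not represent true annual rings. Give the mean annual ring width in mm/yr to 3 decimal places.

0.181 mm/yr

True annual ring count = 304 − 8 + 14 = 310.
56.0 mm over 310 years gives 56.0 / 310 ≈ 0.181 mm/yr.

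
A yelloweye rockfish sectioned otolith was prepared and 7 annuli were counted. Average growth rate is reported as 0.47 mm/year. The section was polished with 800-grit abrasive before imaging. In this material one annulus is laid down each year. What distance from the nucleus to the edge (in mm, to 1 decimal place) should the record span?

The record spans 7 years at 0.47 mm per year.
Length ≈ 0.47 × 7 = 3.3 mm.

3.3 mm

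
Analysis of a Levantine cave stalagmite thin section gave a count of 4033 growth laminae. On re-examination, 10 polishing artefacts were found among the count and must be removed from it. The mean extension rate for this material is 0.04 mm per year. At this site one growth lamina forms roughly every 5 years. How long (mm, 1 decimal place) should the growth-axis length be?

True growth lamina count = 4033 − 10 = 4023.
Multiplying by 5 years per growth lamina: 4023 × 5 = 20115 years.
Predicted length = 0.04 mm/year × 20115 years = 804.6 mm.

804.6 mm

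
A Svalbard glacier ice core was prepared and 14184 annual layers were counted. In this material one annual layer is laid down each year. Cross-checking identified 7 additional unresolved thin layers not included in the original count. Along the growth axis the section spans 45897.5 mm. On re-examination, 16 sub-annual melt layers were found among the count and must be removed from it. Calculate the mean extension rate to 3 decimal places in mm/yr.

True annual layer count = 14184 − 16 + 7 = 14175.
Extension rate ≈ 45897.5 / 14175 = 3.238 mm/yr.

3.238 mm/yr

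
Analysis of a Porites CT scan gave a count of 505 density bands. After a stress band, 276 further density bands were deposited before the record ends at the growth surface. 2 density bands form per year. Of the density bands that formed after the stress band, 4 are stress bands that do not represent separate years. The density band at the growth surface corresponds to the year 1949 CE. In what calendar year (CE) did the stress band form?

1813 CE

There are 276 density bands younger than the stress band.
Removing the 4 false density bands leaves 276 − 4 = 272 true density bands beyond the stress band.
With 2 density bands per year, 272 / 2 = 136 years.
The density band at the growth surface is 1949 CE, so the stress band dates to 1949 − 136 = 1813 CE.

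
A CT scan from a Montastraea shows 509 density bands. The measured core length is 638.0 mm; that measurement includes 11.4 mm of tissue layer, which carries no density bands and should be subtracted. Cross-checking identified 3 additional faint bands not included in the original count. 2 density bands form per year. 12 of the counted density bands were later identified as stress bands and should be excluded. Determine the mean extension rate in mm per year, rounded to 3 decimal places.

2.506 mm per year

Adjusted count: 509 − 12 + 3 = 500 density bands.
500 density bands at 2 per year is 500 / 2 = 250 years.
The growth record spans 638.0 − 11.4 = 626.6 mm.
Mean rate = 626.6 mm / 250 years ≈ 2.506 mm per year.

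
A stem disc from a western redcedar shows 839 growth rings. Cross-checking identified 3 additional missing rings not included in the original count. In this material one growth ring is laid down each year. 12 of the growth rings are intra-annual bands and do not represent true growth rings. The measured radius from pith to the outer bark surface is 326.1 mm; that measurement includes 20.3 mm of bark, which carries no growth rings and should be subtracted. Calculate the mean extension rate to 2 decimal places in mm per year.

After corrections the count is 839 − 12 + 3 = 830 growth rings.
Removing the 20.3 mm offcut leaves 326.1 − 20.3 = 305.8 mm.
Extension rate ≈ 305.8 / 830 = 0.37 mm per year.

0.37 mm per year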